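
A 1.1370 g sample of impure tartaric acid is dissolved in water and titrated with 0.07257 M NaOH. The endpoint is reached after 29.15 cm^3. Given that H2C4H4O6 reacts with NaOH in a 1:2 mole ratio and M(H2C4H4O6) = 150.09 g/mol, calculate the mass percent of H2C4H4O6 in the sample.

n(NaOH) = 0.07257 x 0.02915 = 0.002115 mol.
n(H2C4H4O6) = 0.002115 / 2 = 0.001058 mol.
mass of H2C4H4O6 = 0.001058 x 150.09 = 0.1588 g.
% purity = 0.1588 / 1.1370 x 100 = 14.0%.

14.0%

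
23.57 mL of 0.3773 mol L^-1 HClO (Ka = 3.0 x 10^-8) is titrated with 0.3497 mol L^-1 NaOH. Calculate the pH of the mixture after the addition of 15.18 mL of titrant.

Initial n(HClO) = 0.3773 x 0.02357 = 0.008893 mol.
n(NaOH) added = 0.3497 x 0.01518 = 0.005308 mol, converting that many moles of HClO to ClO-.
Remaining n(HClO) = 0.003585 mol; n(ClO-) = 0.005308 mol.
By Henderson-Hasselbalch, pH = pKa + log([A^-]/[HA]) = 7.52 + log(0.005308/0.003585) = 7.52 + (+0.17) = 7.69.

7.69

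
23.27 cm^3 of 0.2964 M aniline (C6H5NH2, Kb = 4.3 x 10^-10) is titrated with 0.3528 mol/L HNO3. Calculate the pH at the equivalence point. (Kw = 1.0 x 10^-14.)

2.71

n(C6H5NH2) = 0.2964 x 0.02327 = 0.006897 mol; V(HNO3) at equivalence = 0.006897/0.3528 = 0.01955 L.
At equivalence the base is fully converted to C6H5NH3+; total volume = 0.04282 L, so [C6H5NH3+] = 0.006897/0.04282 = 0.1611 M.
Ka(C6H5NH3+) = Kw/Kb = 1.0e-14 / 4.3 x 10^-10 = 2.33e-5.
[H^+] = sqrt(Ka x [C6H5NH3+]) = sqrt(2.33e-5 x 0.1611) = 0.00194 M.
pH = -log(0.00194) = 2.71.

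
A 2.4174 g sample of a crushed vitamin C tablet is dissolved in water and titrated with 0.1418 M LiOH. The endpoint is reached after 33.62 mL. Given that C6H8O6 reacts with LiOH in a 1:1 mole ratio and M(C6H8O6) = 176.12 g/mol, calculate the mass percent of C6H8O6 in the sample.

34.7%

n(LiOH) = 0.1418 x 0.03362 = 0.004767 mol.
n(C6H8O6) = 0.004767 / 1 = 0.004767 mol.
mass of C6H8O6 = 0.004767 x 176.12 = 0.8396 g.
% purity = 0.8396 / 2.4174 x 100 = 34.7%.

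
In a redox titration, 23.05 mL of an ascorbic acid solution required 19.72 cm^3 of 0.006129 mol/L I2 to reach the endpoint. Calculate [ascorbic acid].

0.00524 M

n(I2) = 0.006129 x 0.01972 = 0.0001209 mol.
From the balanced equation, 1 mol I2 reacts with 1 mol ascorbic acid, so n(ascorbic acid) = 0.0001209 x 1/1 = 0.0001209 mol.
[ascorbic acid] = 0.0001209 / 0.02305 L = 0.00524 M.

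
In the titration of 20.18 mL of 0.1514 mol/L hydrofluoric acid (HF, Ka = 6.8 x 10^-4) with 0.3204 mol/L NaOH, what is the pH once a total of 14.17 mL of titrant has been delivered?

12.64

n(acid) = 0.1514 x 0.02018 = 0.003055 mol; n(NaOH) added = 0.3204 x 0.01417 = 0.004540 mol.
Base is in excess by 0.004540 - 0.003055 = 0.001485 mol in a total volume of 0.03435 L.
[OH^-] = 0.001485/0.03435 = 0.04323 M, so pOH = 1.36 and pH = 14.00 - 1.36 = 12.64.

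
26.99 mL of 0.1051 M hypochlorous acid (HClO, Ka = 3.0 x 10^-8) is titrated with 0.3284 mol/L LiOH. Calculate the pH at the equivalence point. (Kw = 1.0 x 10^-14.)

10.21

n(HClO) = 0.1051 x 0.02699 = 0.002837 mol; V(LiOH) at equivalence = 0.002837/0.3284 = 0.008638 L.
At equivalence all the acid is converted to ClO-; total volume = 0.02699 + 0.008638 = 0.03563 L, so [ClO-] = 0.002837/0.03563 = 0.07962 M.
Kb = Kw/Ka = 1.0e-14 / 3.0 x 10^-8 = 3.33e-7.
[OH^-] = sqrt(Kb x [ClO-]) = sqrt(3.33e-7 x 0.07962) = 0.000163 M.
pOH = 3.79, so pH = 14.00 - 3.79 = 10.21.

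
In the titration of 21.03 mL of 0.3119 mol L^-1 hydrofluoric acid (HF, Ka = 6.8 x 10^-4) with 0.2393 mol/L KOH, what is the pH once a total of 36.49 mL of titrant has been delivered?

12.58

n(acid) = 0.3119 x 0.02103 = 0.006559 mol; n(KOH) added = 0.2393 x 0.03649 = 0.008732 mol.
Base is in excess by 0.008732 - 0.006559 = 0.002173 mol in a total volume of 0.05752 L.
[OH^-] = 0.002173/0.05752 = 0.03777 M, so pOH = 1.42 and pH = 14.00 - 1.42 = 12.58.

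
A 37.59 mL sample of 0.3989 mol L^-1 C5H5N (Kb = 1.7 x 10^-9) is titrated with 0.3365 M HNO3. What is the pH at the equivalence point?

2.98

n(C5H5N) = 0.3989 x 0.03759 = 0.01499 mol; V(HNO3) at equivalence = 0.01499/0.3365 = 0.04456 L.
At equivalence the base is fully converted to C5H5NH+; total volume = 0.08215 L, so [C5H5NH+] = 0.01499/0.08215 = 0.1825 M.
Ka(C5H5NH+) = Kw/Kb = 1.0e-14 / 1.7 x 10^-9 = 5.88e-6.
[H^+] = sqrt(Ka x [C5H5NH+]) = sqrt(5.88e-6 x 0.1825) = 0.00104 M.
pH = -log(0.00104) = 2.98.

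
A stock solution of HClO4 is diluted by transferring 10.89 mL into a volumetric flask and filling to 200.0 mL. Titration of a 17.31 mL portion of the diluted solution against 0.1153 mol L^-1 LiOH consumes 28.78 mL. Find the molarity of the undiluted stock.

n(LiOH) = 0.1153 x 0.02878 = 0.003318 mol.
n(HClO4) in the aliquot = 0.003318 mol.
[diluted HClO4] = 0.003318 / 0.01731 = 0.1917 M.
Dilution factor = 200.0/10.89 = 18.37, so [stock] = 0.1917 x 18.37 = 3.52 M.

3.52 M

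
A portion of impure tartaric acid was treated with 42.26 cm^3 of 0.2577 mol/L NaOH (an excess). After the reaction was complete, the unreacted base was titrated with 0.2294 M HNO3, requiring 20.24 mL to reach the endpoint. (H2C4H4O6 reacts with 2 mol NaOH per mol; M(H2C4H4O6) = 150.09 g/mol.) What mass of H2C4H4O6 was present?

0.469 g

Total n(NaOH) added = 0.2577 x 0.04226 = 0.01089 mol.
n(HNO3) used = 0.2294 x 0.02024 = 0.004643 mol, which equals the excess n(NaOH).
So n(NaOH) consumed by the sample = 0.01089 - 0.004643 = 0.006247 mol.
n(H2C4H4O6) = 0.006247 / 2 = 0.003124 mol.
mass = 0.003124 mol x 150.09 g/mol = 0.469 g.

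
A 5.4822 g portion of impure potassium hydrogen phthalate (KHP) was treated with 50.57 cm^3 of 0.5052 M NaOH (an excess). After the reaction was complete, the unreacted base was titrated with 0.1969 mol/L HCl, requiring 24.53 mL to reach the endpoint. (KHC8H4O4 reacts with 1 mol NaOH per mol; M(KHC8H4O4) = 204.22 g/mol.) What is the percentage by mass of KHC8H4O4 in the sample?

77.2%

Total n(NaOH) added = 0.5052 x 0.05057 = 0.02555 mol.
n(HCl) used = 0.1969 x 0.02453 = 0.004830 mol, which equals the excess n(NaOH).
So n(NaOH) consumed by the sample = 0.02555 - 0.004830 = 0.02072 mol.
n(KHC8H4O4) = 0.02072 / 1 = 0.02072 mol.
mass KHC8H4O4 = 0.02072 x 204.22 = 4.231 g, so %KHC8H4O4 = 4.231/5.4822 x 100 = 77.2%.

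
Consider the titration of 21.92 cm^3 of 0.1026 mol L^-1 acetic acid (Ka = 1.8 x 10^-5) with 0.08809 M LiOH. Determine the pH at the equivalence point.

8.71

n(CH3COOH) = 0.1026 x 0.02192 = 0.002249 mol; V(LiOH) at equivalence = 0.002249/0.08809 = 0.02553 L.
At equivalence all the acid is converted to CH3COO-; total volume = 0.02192 + 0.02553 = 0.04745 L, so [CH3COO-] = 0.002249/0.04745 = 0.04740 M.
Kb = Kw/Ka = 1.0e-14 / 1.8 x 10^-5 = 5.56e-10.
[OH^-] = sqrt(Kb x [CH3COO-]) = sqrt(5.56e-10 x 0.04740) = 5.13e-6 M.
pOH = 5.29, so pH = 14.00 - 5.29 = 8.71.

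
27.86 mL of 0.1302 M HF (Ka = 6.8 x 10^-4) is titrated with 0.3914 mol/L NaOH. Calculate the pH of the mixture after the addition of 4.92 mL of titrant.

3.22

Initial n(HF) = 0.1302 x 0.02786 = 0.003627 mol.
n(NaOH) added = 0.3914 x 0.004920 = 0.001926 mol, converting that many moles of HF to F-.
Remaining n(HF) = 0.001702 mol; n(F-) = 0.001926 mol.
By Henderson-Hasselbalch, pH = pKa + log([A^-]/[HA]) = 3.17 + log(0.001926/0.001702) = 3.17 + (+0.05) = 3.22.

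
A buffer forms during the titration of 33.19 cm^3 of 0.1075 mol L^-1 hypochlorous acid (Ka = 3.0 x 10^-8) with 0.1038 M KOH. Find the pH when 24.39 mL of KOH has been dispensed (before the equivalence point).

Initial n(HClO) = 0.1075 x 0.03319 = 0.003568 mol.
n(KOH) added = 0.1038 x 0.02439 = 0.002532 mol, converting that many moles of HClO to ClO-.
Remaining n(HClO) = 0.001036 mol; n(ClO-) = 0.002532 mol.
By Henderson-Hasselbalch, pH = pKa + log([A^-]/[HA]) = 7.52 + log(0.002532/0.001036) = 7.52 + (+0.39) = 7.91.

7.91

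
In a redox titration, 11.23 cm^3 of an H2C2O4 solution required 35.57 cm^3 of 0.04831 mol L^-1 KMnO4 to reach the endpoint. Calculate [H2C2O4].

0.383 M

n(KMnO4) = 0.04831 x 0.03557 = 0.001718 mol.
From the balanced equation, 2 mol KMnO4 reacts with 5 mol H2C2O4, so n(H2C2O4) = 0.001718 x 5/2 = 0.004296 mol.
[H2C2O4] = 0.004296 / 0.01123 L = 0.383 M.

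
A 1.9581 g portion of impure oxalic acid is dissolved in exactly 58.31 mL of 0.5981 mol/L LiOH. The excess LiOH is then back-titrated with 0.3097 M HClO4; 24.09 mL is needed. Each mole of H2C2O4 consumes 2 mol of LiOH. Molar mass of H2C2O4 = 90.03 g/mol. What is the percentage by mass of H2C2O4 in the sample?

Total n(LiOH) added = 0.5981 x 0.05831 = 0.03488 mol.
n(HClO4) used = 0.3097 x 0.02409 = 0.007461 mol, which equals the excess n(LiOH).
So n(LiOH) consumed by the sample = 0.03488 - 0.007461 = 0.02741 mol.
n(H2C2O4) = 0.02741 / 2 = 0.01371 mol.
mass H2C2O4 = 0.01371 x 90.03 = 1.234 g, so %H2C2O4 = 1.234/1.9581 x 100 = 63.0%.

63.0%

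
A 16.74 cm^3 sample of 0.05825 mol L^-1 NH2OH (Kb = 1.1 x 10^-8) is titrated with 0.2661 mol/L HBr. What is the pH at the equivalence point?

n(NH2OH) = 0.05825 x 0.01674 = 0.0009751 mol; V(HBr) at equivalence = 0.0009751/0.2661 = 0.003664 L.
At equivalence the base is fully converted to NH3OH+; total volume = 0.02040 L, so [NH3OH+] = 0.0009751/0.02040 = 0.04779 M.
Ka(NH3OH+) = Kw/Kb = 1.0e-14 / 1.1 x 10^-8 = 9.09e-7.
[H^+] = sqrt(Ka x [NH3OH+]) = sqrt(9.09e-7 x 0.04779) = 0.000208 M.
pH = -log(0.000208) = 3.68.

3.68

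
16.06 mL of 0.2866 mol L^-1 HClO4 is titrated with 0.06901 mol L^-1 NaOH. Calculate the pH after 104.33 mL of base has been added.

n(acid) = 0.2866 x 0.01606 = 0.004603 mol; n(NaOH) added = 0.06901 x 0.1043 = 0.007200 mol.
Base is in excess by 0.007200 - 0.004603 = 0.002597 mol in a total volume of 0.1204 L.
[OH^-] = 0.002597/0.1204 = 0.02157 M, so pOH = 1.67 and pH = 14.00 - 1.67 = 12.33.

12.33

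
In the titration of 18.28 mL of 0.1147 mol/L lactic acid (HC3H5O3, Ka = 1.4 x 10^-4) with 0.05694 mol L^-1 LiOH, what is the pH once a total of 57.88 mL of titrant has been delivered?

n(acid) = 0.1147 x 0.01828 = 0.002097 mol; n(LiOH) added = 0.05694 x 0.05788 = 0.003296 mol.
Base is in excess by 0.003296 - 0.002097 = 0.001199 mol in a total volume of 0.07616 L.
[OH^-] = 0.001199/0.07616 = 0.01574 M, so pOH = 1.80 and pH = 14.00 - 1.80 = 12.20.

12.20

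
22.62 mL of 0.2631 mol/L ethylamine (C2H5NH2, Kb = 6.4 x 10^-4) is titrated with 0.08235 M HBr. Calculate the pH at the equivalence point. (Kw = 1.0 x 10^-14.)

n(C2H5NH2) = 0.2631 x 0.02262 = 0.005951 mol; V(HBr) at equivalence = 0.005951/0.08235 = 0.07227 L.
At equivalence the base is fully converted to C2H5NH3+; total volume = 0.09489 L, so [C2H5NH3+] = 0.005951/0.09489 = 0.06272 M.
Ka(C2H5NH3+) = Kw/Kb = 1.0e-14 / 6.4 x 10^-4 = 1.56e-11.
[H^+] = sqrt(Ka x [C2H5NH3+]) = sqrt(1.56e-11 x 0.06272) = 9.90e-7 M.
pH = -log(9.90e-7) = 6.00.

6.00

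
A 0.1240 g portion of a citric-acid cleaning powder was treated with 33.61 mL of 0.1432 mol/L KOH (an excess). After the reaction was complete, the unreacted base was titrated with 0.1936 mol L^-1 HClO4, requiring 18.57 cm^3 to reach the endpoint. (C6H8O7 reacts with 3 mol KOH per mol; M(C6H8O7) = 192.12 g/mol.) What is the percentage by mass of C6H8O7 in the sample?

Total n(KOH) added = 0.1432 x 0.03361 = 0.004813 mol.
n(HClO4) used = 0.1936 x 0.01857 = 0.003595 mol, which equals the excess n(KOH).
So n(KOH) consumed by the sample = 0.004813 - 0.003595 = 0.001218 mol.
n(C6H8O7) = 0.001218 / 3 = 0.0004059 mol.
mass C6H8O7 = 0.0004059 x 192.12 = 0.07799 g, so %C6H8O7 = 0.07799/0.1240 x 100 = 62.9%.

62.9%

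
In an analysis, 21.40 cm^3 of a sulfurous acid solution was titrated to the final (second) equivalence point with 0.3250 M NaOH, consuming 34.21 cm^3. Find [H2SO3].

0.260 M

n(NaOH) = 0.3250 x 0.03421 = 0.01112 mol.
At the final (second) equivalence point, 2 mol OH^- react per mol H2SO3, so n(H2SO3) = 0.01112 / 2 = 0.005559 mol.
[H2SO3] = 0.005559 / 0.02140 L = 0.260 M.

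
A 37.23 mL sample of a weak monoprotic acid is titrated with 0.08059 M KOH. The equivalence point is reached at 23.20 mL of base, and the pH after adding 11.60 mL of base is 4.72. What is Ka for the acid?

1.9 x 10^-5

11.60 mL is half of the equivalence volume, so this is the half-equivalence point where [HA] = [A^-].
At half-equivalence pH = pKa, so pKa = 4.72.
Ka = 10^(-4.72) = 1.9 x 10^-5.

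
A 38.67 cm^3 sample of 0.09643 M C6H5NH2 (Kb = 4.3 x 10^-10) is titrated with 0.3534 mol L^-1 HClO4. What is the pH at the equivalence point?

n(C6H5NH2) = 0.09643 x 0.03867 = 0.003729 mol; V(HClO4) at equivalence = 0.003729/0.3534 = 0.01055 L.
At equivalence the base is fully converted to C6H5NH3+; total volume = 0.04922 L, so [C6H5NH3+] = 0.003729/0.04922 = 0.07576 M.
Ka(C6H5NH3+) = Kw/Kb = 1.0e-14 / 4.3 x 10^-10 = 2.33e-5.
[H^+] = sqrt(Ka x [C6H5NH3+]) = sqrt(2.33e-5 x 0.07576) = 0.00133 M.
pH = -log(0.00133) = 2.88.

2.88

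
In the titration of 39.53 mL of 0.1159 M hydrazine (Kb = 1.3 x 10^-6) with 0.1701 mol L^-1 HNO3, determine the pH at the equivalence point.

4.64

n(N2H4) = 0.1159 x 0.03953 = 0.004582 mol; V(HNO3) at equivalence = 0.004582/0.1701 = 0.02693 L.
At equivalence the base is fully converted to N2H5+; total volume = 0.06646 L, so [N2H5+] = 0.004582/0.06646 = 0.06893 M.
Ka(N2H5+) = Kw/Kb = 1.0e-14 / 1.3 x 10^-6 = 7.69e-9.
[H^+] = sqrt(Ka x [N2H5+]) = sqrt(7.69e-9 x 0.06893) = 2.30e-5 M.
pH = -log(2.30e-5) = 4.64.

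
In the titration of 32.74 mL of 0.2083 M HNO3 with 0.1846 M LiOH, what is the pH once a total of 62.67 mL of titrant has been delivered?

12.70

n(acid) = 0.2083 x 0.03274 = 0.006820 mol; n(LiOH) added = 0.1846 x 0.06267 = 0.01157 mol.
Base is in excess by 0.01157 - 0.006820 = 0.004749 mol in a total volume of 0.09541 L.
[OH^-] = 0.004749/0.09541 = 0.04978 M, so pOH = 1.30 and pH = 14.00 - 1.30 = 12.70.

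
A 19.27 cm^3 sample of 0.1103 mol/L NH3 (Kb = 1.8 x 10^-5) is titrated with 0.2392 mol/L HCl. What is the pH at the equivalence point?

5.19

n(NH3) = 0.1103 x 0.01927 = 0.002125 mol; V(HCl) at equivalence = 0.002125/0.2392 = 0.008886 L.
At equivalence the base is fully converted to NH4+; total volume = 0.02816 L, so [NH4+] = 0.002125/0.02816 = 0.07549 M.
Ka(NH4+) = Kw/Kb = 1.0e-14 / 1.8 x 10^-5 = 5.56e-10.
[H^+] = sqrt(Ka x [NH4+]) = sqrt(5.56e-10 x 0.07549) = 6.48e-6 M.
pH = -log(6.48e-6) = 5.19.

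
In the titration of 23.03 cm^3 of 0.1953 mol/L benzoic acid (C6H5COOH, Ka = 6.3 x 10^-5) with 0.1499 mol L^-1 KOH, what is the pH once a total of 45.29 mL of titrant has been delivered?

n(acid) = 0.1953 x 0.02303 = 0.004498 mol; n(KOH) added = 0.1499 x 0.04529 = 0.006789 mol.
Base is in excess by 0.006789 - 0.004498 = 0.002291 mol in a total volume of 0.06832 L.
[OH^-] = 0.002291/0.06832 = 0.03354 M, so pOH = 1.47 and pH = 14.00 - 1.47 = 12.53.

12.53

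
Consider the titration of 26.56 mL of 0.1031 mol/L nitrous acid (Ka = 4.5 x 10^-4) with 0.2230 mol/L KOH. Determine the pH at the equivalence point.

n(HNO2) = 0.1031 x 0.02656 = 0.002738 mol; V(KOH) at equivalence = 0.002738/0.2230 = 0.01228 L.
At equivalence all the acid is converted to NO2-; total volume = 0.02656 + 0.01228 = 0.03884 L, so [NO2-] = 0.002738/0.03884 = 0.07050 M.
Kb = Kw/Ka = 1.0e-14 / 4.5 x 10^-4 = 2.22e-11.
[OH^-] = sqrt(Kb x [NO2-]) = sqrt(2.22e-11 x 0.07050) = 1.25e-6 M.
pOH = 5.90, so pH = 14.00 - 5.90 = 8.10.

8.10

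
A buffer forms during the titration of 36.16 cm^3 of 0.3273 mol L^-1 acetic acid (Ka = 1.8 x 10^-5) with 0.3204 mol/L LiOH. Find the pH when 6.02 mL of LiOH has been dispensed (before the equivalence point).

4.03

Initial n(CH3COOH) = 0.3273 x 0.03616 = 0.01184 mol.
n(LiOH) added = 0.3204 x 0.006020 = 0.001929 mol, converting that many moles of CH3COOH to CH3COO-.
Remaining n(CH3COOH) = 0.009906 mol; n(CH3COO-) = 0.001929 mol.
By Henderson-Hasselbalch, pH = pKa + log([A^-]/[HA]) = 4.74 + log(0.001929/0.009906) = 4.74 + (-0.71) = 4.03.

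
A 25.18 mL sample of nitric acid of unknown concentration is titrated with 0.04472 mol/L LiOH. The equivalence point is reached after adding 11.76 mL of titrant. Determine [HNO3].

n(LiOH) delivered = 0.04472 x 0.01176 = 0.0005259 mol.
For a 1:1 reaction, n(HNO3) = 0.0005259 mol.
[HNO3] = 0.0005259 mol / 0.02518 L = 0.0209 M.

0.0209 M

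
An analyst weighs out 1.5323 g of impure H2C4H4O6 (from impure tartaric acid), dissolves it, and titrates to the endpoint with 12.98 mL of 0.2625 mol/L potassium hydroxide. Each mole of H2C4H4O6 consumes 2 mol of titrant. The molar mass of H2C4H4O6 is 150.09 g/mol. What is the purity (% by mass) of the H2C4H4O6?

16.7%

n(KOH) = 0.2625 x 0.01298 = 0.003407 mol.
n(H2C4H4O6) = 0.003407 / 2 = 0.001704 mol.
mass of H2C4H4O6 = 0.001704 x 150.09 = 0.2557 g.
% purity = 0.2557 / 1.5323 x 100 = 16.7%.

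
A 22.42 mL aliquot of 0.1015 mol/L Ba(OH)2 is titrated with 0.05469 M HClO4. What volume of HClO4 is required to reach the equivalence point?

n(Ba(OH)2) = 0.1015 mol/L x 0.02242 L = 0.002276 mol.
The neutralisation is 1 Ba(OH)2 : 2 HClO4, so n(HClO4) = 0.002276 x 2/1 = 0.004551 mol.
V(HClO4) = 0.004551 / 0.05469 = 0.08322 L = 83.2 mL.

83.2 mL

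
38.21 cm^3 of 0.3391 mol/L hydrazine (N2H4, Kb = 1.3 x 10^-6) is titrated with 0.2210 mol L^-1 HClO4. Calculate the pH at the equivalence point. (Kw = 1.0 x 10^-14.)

n(N2H4) = 0.3391 x 0.03821 = 0.01296 mol; V(HClO4) at equivalence = 0.01296/0.2210 = 0.05863 L.
At equivalence the base is fully converted to N2H5+; total volume = 0.09684 L, so [N2H5+] = 0.01296/0.09684 = 0.1338 M.
Ka(N2H5+) = Kw/Kb = 1.0e-14 / 1.3 x 10^-6 = 7.69e-9.
[H^+] = sqrt(Ka x [N2H5+]) = sqrt(7.69e-9 x 0.1338) = 3.21e-5 M.
pH = -log(3.21e-5) = 4.49.

4.49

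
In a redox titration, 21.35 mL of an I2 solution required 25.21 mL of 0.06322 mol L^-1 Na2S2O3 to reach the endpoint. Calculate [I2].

n(Na2S2O3) = 0.06322 x 0.02521 = 0.001594 mol.
From the balanced equation, 2 mol Na2S2O3 reacts with 1 mol I2, so n(I2) = 0.001594 x 1/2 = 0.0007969 mol.
[I2] = 0.0007969 / 0.02135 L = 0.0373 M.

0.0373 M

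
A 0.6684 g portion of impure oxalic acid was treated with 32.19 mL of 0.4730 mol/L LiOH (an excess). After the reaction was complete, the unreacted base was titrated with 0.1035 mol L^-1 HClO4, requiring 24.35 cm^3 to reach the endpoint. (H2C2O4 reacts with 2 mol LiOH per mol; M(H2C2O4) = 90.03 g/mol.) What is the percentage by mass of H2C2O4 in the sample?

85.6%

Total n(LiOH) added = 0.4730 x 0.03219 = 0.01523 mol.
n(HClO4) used = 0.1035 x 0.02435 = 0.002520 mol, which equals the excess n(LiOH).
So n(LiOH) consumed by the sample = 0.01523 - 0.002520 = 0.01271 mol.
n(H2C2O4) = 0.01271 / 2 = 0.006353 mol.
mass H2C2O4 = 0.006353 x 90.03 = 0.5719 g, so %H2C2O4 = 0.5719/0.6684 x 100 = 85.6%.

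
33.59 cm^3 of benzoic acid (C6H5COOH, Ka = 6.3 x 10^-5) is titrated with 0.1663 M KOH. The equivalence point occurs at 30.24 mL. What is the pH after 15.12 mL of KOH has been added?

4.20

15.12 mL is exactly half the equivalence volume (30.24/2), i.e. the half-equivalence point.
There, n(HA) = n(A^-), so pH = pKa = -log(6.3 x 10^-5) = 4.20.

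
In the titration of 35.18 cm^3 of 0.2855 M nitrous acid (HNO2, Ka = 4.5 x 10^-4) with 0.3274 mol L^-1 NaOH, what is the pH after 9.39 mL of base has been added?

2.99

Initial n(HNO2) = 0.2855 x 0.03518 = 0.01004 mol.
n(NaOH) added = 0.3274 x 0.009390 = 0.003074 mol, converting that many moles of HNO2 to NO2-.
Remaining n(HNO2) = 0.006970 mol; n(NO2-) = 0.003074 mol.
By Henderson-Hasselbalch, pH = pKa + log([A^-]/[HA]) = 3.35 + log(0.003074/0.006970) = 3.35 + (-0.36) = 2.99.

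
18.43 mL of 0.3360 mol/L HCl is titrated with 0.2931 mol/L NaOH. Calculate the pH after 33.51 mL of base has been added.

12.84

n(acid) = 0.3360 x 0.01843 = 0.006192 mol; n(NaOH) added = 0.2931 x 0.03351 = 0.009822 mol.
Base is in excess by 0.009822 - 0.006192 = 0.003629 mol in a total volume of 0.05194 L.
[OH^-] = 0.003629/0.05194 = 0.06987 M, so pOH = 1.16 and pH = 14.00 - 1.16 = 12.84.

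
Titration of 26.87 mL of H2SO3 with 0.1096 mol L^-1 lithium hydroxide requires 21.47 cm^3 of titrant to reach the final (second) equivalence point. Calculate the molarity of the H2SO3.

0.0438 M

n(LiOH) = 0.1096 x 0.02147 = 0.002353 mol.
At the final (second) equivalence point, 2 mol OH^- react per mol H2SO3, so n(H2SO3) = 0.002353 / 2 = 0.001177 mol.
[H2SO3] = 0.001177 / 0.02687 L = 0.0438 M.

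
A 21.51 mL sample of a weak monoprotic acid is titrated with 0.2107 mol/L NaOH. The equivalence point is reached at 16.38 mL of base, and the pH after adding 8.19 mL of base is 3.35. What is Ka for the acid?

8.19 mL is half of the equivalence volume, so this is the half-equivalence point where [HA] = [A^-].
At half-equivalence pH = pKa, so pKa = 3.35.
Ka = 10^(-3.35) = 4.5 x 10^-4.

4.5 x 10^-4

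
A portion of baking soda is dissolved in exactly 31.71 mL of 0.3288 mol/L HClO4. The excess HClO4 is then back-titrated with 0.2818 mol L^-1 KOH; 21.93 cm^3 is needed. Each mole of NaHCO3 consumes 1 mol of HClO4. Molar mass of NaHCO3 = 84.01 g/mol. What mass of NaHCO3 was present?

0.357 g

Total n(HClO4) added = 0.3288 x 0.03171 = 0.01043 mol.
n(KOH) used = 0.2818 x 0.02193 = 0.006180 mol, which equals the excess n(HClO4).
So n(HClO4) consumed by the sample = 0.01043 - 0.006180 = 0.004246 mol.
n(NaHCO3) = 0.004246 / 1 = 0.004246 mol.
mass = 0.004246 mol x 84.01 g/mol = 0.357 g.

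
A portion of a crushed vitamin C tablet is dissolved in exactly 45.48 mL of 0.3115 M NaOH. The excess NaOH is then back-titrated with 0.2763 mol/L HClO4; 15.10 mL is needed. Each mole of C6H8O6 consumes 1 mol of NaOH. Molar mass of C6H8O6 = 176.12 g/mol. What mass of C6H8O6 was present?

1.76 g

Total n(NaOH) added = 0.3115 x 0.04548 = 0.01417 mol.
n(HClO4) used = 0.2763 x 0.01510 = 0.004172 mol, which equals the excess n(NaOH).
So n(NaOH) consumed by the sample = 0.01417 - 0.004172 = 0.009995 mol.
n(C6H8O6) = 0.009995 / 1 = 0.009995 mol.
mass = 0.009995 mol x 176.12 g/mol = 1.76 g.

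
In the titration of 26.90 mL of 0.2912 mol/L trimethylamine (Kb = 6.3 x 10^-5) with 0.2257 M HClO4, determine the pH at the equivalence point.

n((CH3)3N) = 0.2912 x 0.02690 = 0.007833 mol; V(HClO4) at equivalence = 0.007833/0.2257 = 0.03471 L.
At equivalence the base is fully converted to (CH3)3NH+; total volume = 0.06161 L, so [(CH3)3NH+] = 0.007833/0.06161 = 0.1272 M.
Ka((CH3)3NH+) = Kw/Kb = 1.0e-14 / 6.3 x 10^-5 = 1.59e-10.
[H^+] = sqrt(Ka x [(CH3)3NH+]) = sqrt(1.59e-10 x 0.1272) = 4.49e-6 M.
pH = -log(4.49e-6) = 5.35.

5.35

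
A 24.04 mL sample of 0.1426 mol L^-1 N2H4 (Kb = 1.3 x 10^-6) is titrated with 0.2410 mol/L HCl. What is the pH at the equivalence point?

4.58

n(N2H4) = 0.1426 x 0.02404 = 0.003428 mol; V(HCl) at equivalence = 0.003428/0.2410 = 0.01422 L.
At equivalence the base is fully converted to N2H5+; total volume = 0.03826 L, so [N2H5+] = 0.003428/0.03826 = 0.08959 M.
Ka(N2H5+) = Kw/Kb = 1.0e-14 / 1.3 x 10^-6 = 7.69e-9.
[H^+] = sqrt(Ka x [N2H5+]) = sqrt(7.69e-9 x 0.08959) = 2.63e-5 M.
pH = -log(2.63e-5) = 4.58.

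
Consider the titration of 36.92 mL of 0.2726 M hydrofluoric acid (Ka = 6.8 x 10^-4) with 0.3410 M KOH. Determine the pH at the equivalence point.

8.17

n(HF) = 0.2726 x 0.03692 = 0.01006 mol; V(KOH) at equivalence = 0.01006/0.3410 = 0.02951 L.
At equivalence all the acid is converted to F-; total volume = 0.03692 + 0.02951 = 0.06643 L, so [F-] = 0.01006/0.06643 = 0.1515 M.
Kb = Kw/Ka = 1.0e-14 / 6.8 x 10^-4 = 1.47e-11.
[OH^-] = sqrt(Kb x [F-]) = sqrt(1.47e-11 x 0.1515) = 1.49e-6 M.
pOH = 5.83, so pH = 14.00 - 5.83 = 8.17.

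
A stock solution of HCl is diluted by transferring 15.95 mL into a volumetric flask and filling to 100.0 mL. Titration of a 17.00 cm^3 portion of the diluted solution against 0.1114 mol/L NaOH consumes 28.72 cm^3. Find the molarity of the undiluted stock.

1.18 M

n(NaOH) = 0.1114 x 0.02872 = 0.003199 mol.
n(HCl) in the aliquot = 0.003199 mol.
[diluted HCl] = 0.003199 / 0.01700 = 0.1882 M.
Dilution factor = 100.0/15.95 = 6.270, so [stock] = 0.1882 x 6.270 = 1.18 M.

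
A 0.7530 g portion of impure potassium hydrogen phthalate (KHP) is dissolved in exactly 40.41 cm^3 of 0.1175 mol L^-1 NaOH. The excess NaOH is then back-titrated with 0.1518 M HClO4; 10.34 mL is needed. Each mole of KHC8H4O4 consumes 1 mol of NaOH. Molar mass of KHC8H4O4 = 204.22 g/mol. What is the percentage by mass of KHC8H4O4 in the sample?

86.2%

Total n(NaOH) added = 0.1175 x 0.04041 = 0.004748 mol.
n(HClO4) used = 0.1518 x 0.01034 = 0.001570 mol, which equals the excess n(NaOH).
So n(NaOH) consumed by the sample = 0.004748 - 0.001570 = 0.003179 mol.
n(KHC8H4O4) = 0.003179 / 1 = 0.003179 mol.
mass KHC8H4O4 = 0.003179 x 204.22 = 0.6491 g, so %KHC8H4O4 = 0.6491/0.7530 x 100 = 86.2%.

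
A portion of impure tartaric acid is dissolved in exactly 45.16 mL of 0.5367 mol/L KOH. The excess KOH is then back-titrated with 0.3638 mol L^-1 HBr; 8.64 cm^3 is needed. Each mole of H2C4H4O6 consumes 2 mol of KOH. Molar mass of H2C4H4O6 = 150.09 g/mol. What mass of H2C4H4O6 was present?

Total n(KOH) added = 0.5367 x 0.04516 = 0.02424 mol.
n(HBr) used = 0.3638 x 0.008640 = 0.003143 mol, which equals the excess n(KOH).
So n(KOH) consumed by the sample = 0.02424 - 0.003143 = 0.02109 mol.
n(H2C4H4O6) = 0.02109 / 2 = 0.01055 mol.
mass = 0.01055 mol x 150.09 g/mol = 1.58 g.

1.58 g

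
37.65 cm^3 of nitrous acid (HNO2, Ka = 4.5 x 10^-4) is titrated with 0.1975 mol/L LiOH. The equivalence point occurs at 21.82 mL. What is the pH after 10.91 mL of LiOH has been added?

3.35

10.91 mL is exactly half the equivalence volume (21.82/2), i.e. the half-equivalence point.
There, n(HA) = n(A^-), so pH = pKa = -log(4.5 x 10^-4) = 3.35.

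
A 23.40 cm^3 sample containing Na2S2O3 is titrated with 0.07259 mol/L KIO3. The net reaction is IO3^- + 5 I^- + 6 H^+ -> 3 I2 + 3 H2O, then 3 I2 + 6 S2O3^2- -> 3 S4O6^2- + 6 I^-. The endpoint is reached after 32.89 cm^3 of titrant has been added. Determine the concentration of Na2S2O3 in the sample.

0.612 M

n(KIO3) = 0.07259 x 0.03289 = 0.002387 mol.
From the balanced equation, 1 mol KIO3 reacts with 6 mol Na2S2O3, so n(Na2S2O3) = 0.002387 x 6/1 = 0.01432 mol.
[Na2S2O3] = 0.01432 / 0.02340 L = 0.612 M.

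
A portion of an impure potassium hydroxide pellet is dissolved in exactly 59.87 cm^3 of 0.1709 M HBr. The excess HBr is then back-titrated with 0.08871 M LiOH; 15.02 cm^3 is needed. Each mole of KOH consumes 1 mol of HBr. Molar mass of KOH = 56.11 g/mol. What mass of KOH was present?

0.499 g

Total n(HBr) added = 0.1709 x 0.05987 = 0.01023 mol.
n(LiOH) used = 0.08871 x 0.01502 = 0.001332 mol, which equals the excess n(HBr).
So n(HBr) consumed by the sample = 0.01023 - 0.001332 = 0.008899 mol.
n(KOH) = 0.008899 / 1 = 0.008899 mol.
mass = 0.008899 mol x 56.11 g/mol = 0.499 g.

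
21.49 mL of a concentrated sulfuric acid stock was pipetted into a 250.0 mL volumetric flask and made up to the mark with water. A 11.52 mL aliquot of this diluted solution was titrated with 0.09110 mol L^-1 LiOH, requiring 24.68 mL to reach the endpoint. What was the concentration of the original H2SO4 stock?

n(LiOH) = 0.09110 x 0.02468 = 0.002248 mol.
n(H2SO4) in the aliquot = 0.002248 x 1/2 = 0.001124 mol.
[diluted H2SO4] = 0.001124 / 0.01152 = 0.09758 M.
Dilution factor = 250.0/21.49 = 11.63, so [stock] = 0.09758 x 11.63 = 1.14 M.

1.14 M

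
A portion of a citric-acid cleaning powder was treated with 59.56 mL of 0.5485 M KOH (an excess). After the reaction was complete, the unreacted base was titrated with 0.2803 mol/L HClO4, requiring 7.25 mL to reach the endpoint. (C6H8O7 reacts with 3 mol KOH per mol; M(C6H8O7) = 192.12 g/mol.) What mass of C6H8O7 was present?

Total n(KOH) added = 0.5485 x 0.05956 = 0.03267 mol.
n(HClO4) used = 0.2803 x 0.007250 = 0.002032 mol, which equals the excess n(KOH).
So n(KOH) consumed by the sample = 0.03267 - 0.002032 = 0.03064 mol.
n(C6H8O7) = 0.03064 / 3 = 0.01021 mol.
mass = 0.01021 mol x 192.12 g/mol = 1.96 g.

1.96 g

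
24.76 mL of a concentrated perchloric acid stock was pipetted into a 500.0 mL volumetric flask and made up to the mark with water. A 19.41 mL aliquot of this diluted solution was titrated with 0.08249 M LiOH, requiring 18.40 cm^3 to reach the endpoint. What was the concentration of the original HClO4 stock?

1.58 M

n(LiOH) = 0.08249 x 0.01840 = 0.001518 mol.
n(HClO4) in the aliquot = 0.001518 mol.
[diluted HClO4] = 0.001518 / 0.01941 = 0.07820 M.
Dilution factor = 500.0/24.76 = 20.19, so [stock] = 0.07820 x 20.19 = 1.58 M.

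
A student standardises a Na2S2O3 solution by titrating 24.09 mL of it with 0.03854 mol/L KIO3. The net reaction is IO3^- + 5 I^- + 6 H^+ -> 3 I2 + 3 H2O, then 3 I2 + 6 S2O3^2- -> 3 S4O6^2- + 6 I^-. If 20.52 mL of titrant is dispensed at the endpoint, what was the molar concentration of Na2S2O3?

0.197 M

n(KIO3) = 0.03854 x 0.02052 = 0.0007908 mol.
From the balanced equation, 1 mol KIO3 reacts with 6 mol Na2S2O3, so n(Na2S2O3) = 0.0007908 x 6/1 = 0.004745 mol.
[Na2S2O3] = 0.004745 / 0.02409 L = 0.197 M.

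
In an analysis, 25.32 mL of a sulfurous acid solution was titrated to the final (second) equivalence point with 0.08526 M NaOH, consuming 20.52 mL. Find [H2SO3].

0.0345 M

n(NaOH) = 0.08526 x 0.02052 = 0.001750 mol.
At the final (second) equivalence point, 2 mol OH^- react per mol H2SO3, so n(H2SO3) = 0.001750 / 2 = 0.0008748 mol.
[H2SO3] = 0.0008748 / 0.02532 L = 0.0345 M.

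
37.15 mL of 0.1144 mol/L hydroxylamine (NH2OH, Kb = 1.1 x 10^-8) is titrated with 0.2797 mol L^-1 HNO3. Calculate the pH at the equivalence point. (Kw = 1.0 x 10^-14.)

n(NH2OH) = 0.1144 x 0.03715 = 0.004250 mol; V(HNO3) at equivalence = 0.004250/0.2797 = 0.01519 L.
At equivalence the base is fully converted to NH3OH+; total volume = 0.05234 L, so [NH3OH+] = 0.004250/0.05234 = 0.08119 M.
Ka(NH3OH+) = Kw/Kb = 1.0e-14 / 1.1 x 10^-8 = 9.09e-7.
[H^+] = sqrt(Ka x [NH3OH+]) = sqrt(9.09e-7 x 0.08119) = 0.000272 M.
pH = -log(0.000272) = 3.57.

3.57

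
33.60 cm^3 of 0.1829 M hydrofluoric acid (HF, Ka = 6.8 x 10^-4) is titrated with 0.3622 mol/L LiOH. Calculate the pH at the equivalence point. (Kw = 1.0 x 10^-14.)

8.13

n(HF) = 0.1829 x 0.03360 = 0.006145 mol; V(LiOH) at equivalence = 0.006145/0.3622 = 0.01697 L.
At equivalence all the acid is converted to F-; total volume = 0.03360 + 0.01697 = 0.05057 L, so [F-] = 0.006145/0.05057 = 0.1215 M.
Kb = Kw/Ka = 1.0e-14 / 6.8 x 10^-4 = 1.47e-11.
[OH^-] = sqrt(Kb x [F-]) = sqrt(1.47e-11 x 0.1215) = 1.34e-6 M.
pOH = 5.87, so pH = 14.00 - 5.87 = 8.13.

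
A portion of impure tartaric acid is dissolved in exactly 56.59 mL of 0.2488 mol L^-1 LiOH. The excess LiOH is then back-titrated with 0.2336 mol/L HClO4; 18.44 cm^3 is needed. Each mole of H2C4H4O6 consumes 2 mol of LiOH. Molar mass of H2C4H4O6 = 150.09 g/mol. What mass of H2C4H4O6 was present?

Total n(LiOH) added = 0.2488 x 0.05659 = 0.01408 mol.
n(HClO4) used = 0.2336 x 0.01844 = 0.004308 mol, which equals the excess n(LiOH).
So n(LiOH) consumed by the sample = 0.01408 - 0.004308 = 0.009772 mol.
n(H2C4H4O6) = 0.009772 / 2 = 0.004886 mol.
mass = 0.004886 mol x 150.09 g/mol = 0.733 g.

0.733 g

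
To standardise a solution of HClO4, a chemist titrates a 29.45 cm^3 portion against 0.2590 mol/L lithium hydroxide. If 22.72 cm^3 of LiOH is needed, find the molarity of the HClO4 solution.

0.200 M

n(LiOH) delivered = 0.2590 x 0.02272 = 0.005884 mol.
For a 1:1 reaction, n(HClO4) = 0.005884 mol.
[HClO4] = 0.005884 mol / 0.02945 L = 0.200 M.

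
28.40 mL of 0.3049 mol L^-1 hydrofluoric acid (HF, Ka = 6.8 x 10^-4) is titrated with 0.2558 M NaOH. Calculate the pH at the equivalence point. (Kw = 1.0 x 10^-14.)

8.16

n(HF) = 0.3049 x 0.02840 = 0.008659 mol; V(NaOH) at equivalence = 0.008659/0.2558 = 0.03385 L.
At equivalence all the acid is converted to F-; total volume = 0.02840 + 0.03385 = 0.06225 L, so [F-] = 0.008659/0.06225 = 0.1391 M.
Kb = Kw/Ka = 1.0e-14 / 6.8 x 10^-4 = 1.47e-11.
[OH^-] = sqrt(Kb x [F-]) = sqrt(1.47e-11 x 0.1391) = 1.43e-6 M.
pOH = 5.84, so pH = 14.00 - 5.84 = 8.16.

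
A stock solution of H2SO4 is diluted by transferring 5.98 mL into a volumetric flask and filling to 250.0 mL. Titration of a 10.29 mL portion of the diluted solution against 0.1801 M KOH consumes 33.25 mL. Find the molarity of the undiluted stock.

12.2 M

n(KOH) = 0.1801 x 0.03325 = 0.005988 mol.
n(H2SO4) in the aliquot = 0.005988 x 1/2 = 0.002994 mol.
[diluted H2SO4] = 0.002994 / 0.01029 = 0.2910 M.
Dilution factor = 250.0/5.980 = 41.81, so [stock] = 0.2910 x 41.81 = 12.2 M.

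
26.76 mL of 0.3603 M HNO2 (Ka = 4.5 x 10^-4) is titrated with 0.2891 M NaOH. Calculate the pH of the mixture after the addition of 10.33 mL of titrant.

3.00

Initial n(HNO2) = 0.3603 x 0.02676 = 0.009642 mol.
n(NaOH) added = 0.2891 x 0.01033 = 0.002986 mol, converting that many moles of HNO2 to NO2-.
Remaining n(HNO2) = 0.006655 mol; n(NO2-) = 0.002986 mol.
By Henderson-Hasselbalch, pH = pKa + log([A^-]/[HA]) = 3.35 + log(0.002986/0.006655) = 3.35 + (-0.35) = 3.00.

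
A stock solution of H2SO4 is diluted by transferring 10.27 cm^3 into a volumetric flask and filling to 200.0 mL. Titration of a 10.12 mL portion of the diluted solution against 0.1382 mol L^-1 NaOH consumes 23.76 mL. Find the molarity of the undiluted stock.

n(NaOH) = 0.1382 x 0.02376 = 0.003284 mol.
n(H2SO4) in the aliquot = 0.003284 x 1/2 = 0.001642 mol.
[diluted H2SO4] = 0.001642 / 0.01012 = 0.1622 M.
Dilution factor = 200.0/10.27 = 19.47, so [stock] = 0.1622 x 19.47 = 3.16 M.

3.16 M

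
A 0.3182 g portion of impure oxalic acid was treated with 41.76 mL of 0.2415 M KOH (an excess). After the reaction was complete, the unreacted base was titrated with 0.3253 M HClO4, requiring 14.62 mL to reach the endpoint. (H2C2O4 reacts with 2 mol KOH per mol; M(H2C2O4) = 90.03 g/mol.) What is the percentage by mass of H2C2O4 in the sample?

Total n(KOH) added = 0.2415 x 0.04176 = 0.01009 mol.
n(HClO4) used = 0.3253 x 0.01462 = 0.004756 mol, which equals the excess n(KOH).
So n(KOH) consumed by the sample = 0.01009 - 0.004756 = 0.005329 mol.
n(H2C2O4) = 0.005329 / 2 = 0.002665 mol.
mass H2C2O4 = 0.002665 x 90.03 = 0.2399 g, so %H2C2O4 = 0.2399/0.3182 x 100 = 75.4%.

75.4%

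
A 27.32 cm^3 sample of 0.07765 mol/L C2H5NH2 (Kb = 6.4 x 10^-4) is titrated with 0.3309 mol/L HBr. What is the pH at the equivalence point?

n(C2H5NH2) = 0.07765 x 0.02732 = 0.002121 mol; V(HBr) at equivalence = 0.002121/0.3309 = 0.006411 L.
At equivalence the base is fully converted to C2H5NH3+; total volume = 0.03373 L, so [C2H5NH3+] = 0.002121/0.03373 = 0.06289 M.
Ka(C2H5NH3+) = Kw/Kb = 1.0e-14 / 6.4 x 10^-4 = 1.56e-11.
[H^+] = sqrt(Ka x [C2H5NH3+]) = sqrt(1.56e-11 x 0.06289) = 9.91e-7 M.
pH = -log(9.91e-7) = 6.00.

6.00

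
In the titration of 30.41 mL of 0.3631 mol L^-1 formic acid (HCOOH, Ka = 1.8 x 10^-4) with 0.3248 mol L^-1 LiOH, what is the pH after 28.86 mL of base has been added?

Initial n(HCOOH) = 0.3631 x 0.03041 = 0.01104 mol.
n(LiOH) added = 0.3248 x 0.02886 = 0.009374 mol, converting that many moles of HCOOH to HCOO-.
Remaining n(HCOOH) = 0.001668 mol; n(HCOO-) = 0.009374 mol.
By Henderson-Hasselbalch, pH = pKa + log([A^-]/[HA]) = 3.74 + log(0.009374/0.001668) = 3.74 + (+0.75) = 4.49.

4.49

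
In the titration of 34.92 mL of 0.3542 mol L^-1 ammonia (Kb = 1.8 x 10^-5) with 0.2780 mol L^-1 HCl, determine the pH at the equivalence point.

n(NH3) = 0.3542 x 0.03492 = 0.01237 mol; V(HCl) at equivalence = 0.01237/0.2780 = 0.04449 L.
At equivalence the base is fully converted to NH4+; total volume = 0.07941 L, so [NH4+] = 0.01237/0.07941 = 0.1558 M.
Ka(NH4+) = Kw/Kb = 1.0e-14 / 1.8 x 10^-5 = 5.56e-10.
[H^+] = sqrt(Ka x [NH4+]) = sqrt(5.56e-10 x 0.1558) = 9.30e-6 M.
pH = -log(9.30e-6) = 5.03.

5.03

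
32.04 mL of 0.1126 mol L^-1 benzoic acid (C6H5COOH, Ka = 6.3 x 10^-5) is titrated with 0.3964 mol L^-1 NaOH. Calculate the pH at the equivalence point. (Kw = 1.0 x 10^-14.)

n(C6H5COOH) = 0.1126 x 0.03204 = 0.003608 mol; V(NaOH) at equivalence = 0.003608/0.3964 = 0.009101 L.
At equivalence all the acid is converted to C6H5COO-; total volume = 0.03204 + 0.009101 = 0.04114 L, so [C6H5COO-] = 0.003608/0.04114 = 0.08769 M.
Kb = Kw/Ka = 1.0e-14 / 6.3 x 10^-5 = 1.59e-10.
[OH^-] = sqrt(Kb x [C6H5COO-]) = sqrt(1.59e-10 x 0.08769) = 3.73e-6 M.
pOH = 5.43, so pH = 14.00 - 5.43 = 8.57.

8.57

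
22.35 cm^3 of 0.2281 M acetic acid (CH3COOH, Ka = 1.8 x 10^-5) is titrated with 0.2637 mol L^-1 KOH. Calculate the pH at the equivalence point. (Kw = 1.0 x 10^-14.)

n(CH3COOH) = 0.2281 x 0.02235 = 0.005098 mol; V(KOH) at equivalence = 0.005098/0.2637 = 0.01933 L.
At equivalence all the acid is converted to CH3COO-; total volume = 0.02235 + 0.01933 = 0.04168 L, so [CH3COO-] = 0.005098/0.04168 = 0.1223 M.
Kb = Kw/Ka = 1.0e-14 / 1.8 x 10^-5 = 5.56e-10.
[OH^-] = sqrt(Kb x [CH3COO-]) = sqrt(5.56e-10 x 0.1223) = 8.24e-6 M.
pOH = 5.08, so pH = 14.00 - 5.08 = 8.92.

8.92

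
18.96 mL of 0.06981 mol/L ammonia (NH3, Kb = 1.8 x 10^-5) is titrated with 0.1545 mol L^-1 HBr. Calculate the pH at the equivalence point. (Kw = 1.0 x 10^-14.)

n(NH3) = 0.06981 x 0.01896 = 0.001324 mol; V(HBr) at equivalence = 0.001324/0.1545 = 0.008567 L.
At equivalence the base is fully converted to NH4+; total volume = 0.02753 L, so [NH4+] = 0.001324/0.02753 = 0.04808 M.
Ka(NH4+) = Kw/Kb = 1.0e-14 / 1.8 x 10^-5 = 5.56e-10.
[H^+] = sqrt(Ka x [NH4+]) = sqrt(5.56e-10 x 0.04808) = 5.17e-6 M.
pH = -log(5.17e-6) = 5.29.

5.29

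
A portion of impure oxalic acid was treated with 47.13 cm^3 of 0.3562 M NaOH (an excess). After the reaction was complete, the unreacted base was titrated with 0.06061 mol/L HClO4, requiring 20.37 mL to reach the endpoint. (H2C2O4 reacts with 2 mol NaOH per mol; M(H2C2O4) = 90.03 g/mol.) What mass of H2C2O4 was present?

Total n(NaOH) added = 0.3562 x 0.04713 = 0.01679 mol.
n(HClO4) used = 0.06061 x 0.02037 = 0.001235 mol, which equals the excess n(NaOH).
So n(NaOH) consumed by the sample = 0.01679 - 0.001235 = 0.01555 mol.
n(H2C2O4) = 0.01555 / 2 = 0.007777 mol.
mass = 0.007777 mol x 90.03 g/mol = 0.700 g.

0.700 g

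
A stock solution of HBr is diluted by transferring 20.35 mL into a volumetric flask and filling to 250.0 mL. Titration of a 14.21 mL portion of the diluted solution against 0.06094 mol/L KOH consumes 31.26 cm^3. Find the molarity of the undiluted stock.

1.65 M

n(KOH) = 0.06094 x 0.03126 = 0.001905 mol.
n(HBr) in the aliquot = 0.001905 mol.
[diluted HBr] = 0.001905 / 0.01421 = 0.1341 M.
Dilution factor = 250.0/20.35 = 12.29, so [stock] = 0.1341 x 12.29 = 1.65 M.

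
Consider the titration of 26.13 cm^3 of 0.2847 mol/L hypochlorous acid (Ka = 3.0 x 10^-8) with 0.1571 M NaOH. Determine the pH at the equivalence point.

10.26

n(HClO) = 0.2847 x 0.02613 = 0.007439 mol; V(NaOH) at equivalence = 0.007439/0.1571 = 0.04735 L.
At equivalence all the acid is converted to ClO-; total volume = 0.02613 + 0.04735 = 0.07348 L, so [ClO-] = 0.007439/0.07348 = 0.1012 M.
Kb = Kw/Ka = 1.0e-14 / 3.0 x 10^-8 = 3.33e-7.
[OH^-] = sqrt(Kb x [ClO-]) = sqrt(3.33e-7 x 0.1012) = 0.000184 M.
pOH = 3.74, so pH = 14.00 - 3.74 = 10.26.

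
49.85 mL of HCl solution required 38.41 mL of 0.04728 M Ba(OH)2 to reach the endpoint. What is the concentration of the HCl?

n(Ba(OH)2) delivered = 0.04728 x 0.03841 = 0.001816 mol.
The reaction is 2 HCl + 1 Ba(OH)2, so n(HCl) = 0.001816 x 2/1 = 0.003632 mol.
[HCl] = 0.003632 mol / 0.04985 L = 0.0729 M.

0.0729 M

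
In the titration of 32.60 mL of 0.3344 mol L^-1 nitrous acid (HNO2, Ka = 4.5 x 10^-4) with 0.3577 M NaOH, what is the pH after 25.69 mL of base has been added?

Initial n(HNO2) = 0.3344 x 0.03260 = 0.01090 mol.
n(NaOH) added = 0.3577 x 0.02569 = 0.009189 mol, converting that many moles of HNO2 to NO2-.
Remaining n(HNO2) = 0.001712 mol; n(NO2-) = 0.009189 mol.
By Henderson-Hasselbalch, pH = pKa + log([A^-]/[HA]) = 3.35 + log(0.009189/0.001712) = 3.35 + (+0.73) = 4.08.

4.08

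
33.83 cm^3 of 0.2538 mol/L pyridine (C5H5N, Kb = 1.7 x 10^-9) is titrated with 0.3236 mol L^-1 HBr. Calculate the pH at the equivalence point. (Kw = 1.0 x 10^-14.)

n(C5H5N) = 0.2538 x 0.03383 = 0.008586 mol; V(HBr) at equivalence = 0.008586/0.3236 = 0.02653 L.
At equivalence the base is fully converted to C5H5NH+; total volume = 0.06036 L, so [C5H5NH+] = 0.008586/0.06036 = 0.1422 M.
Ka(C5H5NH+) = Kw/Kb = 1.0e-14 / 1.7 x 10^-9 = 5.88e-6.
[H^+] = sqrt(Ka x [C5H5NH+]) = sqrt(5.88e-6 x 0.1422) = 0.000915 M.
pH = -log(0.000915) = 3.04.

3.04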